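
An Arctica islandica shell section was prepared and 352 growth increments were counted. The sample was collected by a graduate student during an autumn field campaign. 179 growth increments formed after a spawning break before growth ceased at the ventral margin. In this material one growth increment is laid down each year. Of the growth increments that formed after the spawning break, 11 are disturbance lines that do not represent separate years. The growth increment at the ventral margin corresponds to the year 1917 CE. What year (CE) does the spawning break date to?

179 growth increments formed after the spawning break.
Removing the 11 false growth increments leaves 179 − 11 = 168 true growth increments beyond the spawning break.
Counting back 168 years from 1917 CE places the spawning break in 1917 − 168 = 1749 CE.

1749 CE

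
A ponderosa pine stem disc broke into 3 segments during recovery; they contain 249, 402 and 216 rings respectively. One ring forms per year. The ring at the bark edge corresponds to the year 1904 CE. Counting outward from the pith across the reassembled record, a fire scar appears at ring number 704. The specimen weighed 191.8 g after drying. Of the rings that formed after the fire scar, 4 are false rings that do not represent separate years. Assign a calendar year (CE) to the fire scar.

1745 CE

Total rings = 249 + 402 + 216 = 867.
Between ring 704 and the bark edge there are 867 − 704 = 163 rings.
Removing the 4 false rings leaves 163 − 4 = 159 true rings beyond the fire scar.
1904 − 159 = 1745 CE.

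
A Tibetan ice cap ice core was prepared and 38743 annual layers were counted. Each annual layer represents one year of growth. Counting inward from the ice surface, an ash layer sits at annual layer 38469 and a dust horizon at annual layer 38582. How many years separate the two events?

The two markers are separated by 38582 − 38469 = 113 annual layers.
One annual layer per year makes the interval 113 years.

113 years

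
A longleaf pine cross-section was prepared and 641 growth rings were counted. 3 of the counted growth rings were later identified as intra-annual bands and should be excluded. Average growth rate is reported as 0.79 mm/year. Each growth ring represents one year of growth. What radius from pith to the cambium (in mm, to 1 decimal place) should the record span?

504.0 mm

True growth ring count = 641 − 3 = 638.
Length ≈ 0.79 × 638 = 504.0 mm.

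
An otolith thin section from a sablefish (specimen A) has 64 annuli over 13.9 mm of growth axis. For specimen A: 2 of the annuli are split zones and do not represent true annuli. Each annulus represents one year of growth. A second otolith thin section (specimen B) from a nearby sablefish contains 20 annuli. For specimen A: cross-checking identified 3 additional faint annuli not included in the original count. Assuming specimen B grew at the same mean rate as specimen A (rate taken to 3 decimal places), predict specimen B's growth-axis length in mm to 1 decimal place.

Specimen A: after corrections the count is 64 − 2 + 3 = 65 annuli.
A: Extension rate ≈ 13.9 / 65 = 0.214 mm/year.
Length of B = 0.214 × 20 = 4.3 mm.

4.3 mm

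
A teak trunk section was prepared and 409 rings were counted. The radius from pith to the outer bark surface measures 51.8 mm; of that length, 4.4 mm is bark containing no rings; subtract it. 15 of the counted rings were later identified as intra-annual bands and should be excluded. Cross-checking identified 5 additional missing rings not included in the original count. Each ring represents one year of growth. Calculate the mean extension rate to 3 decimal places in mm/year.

0.119 mm/year

After corrections the count is 409 − 15 + 5 = 399 rings.
Removing the 4.4 mm offcut leaves 51.8 − 4.4 = 47.4 mm.
Mean rate = 47.4 mm / 399 years ≈ 0.119 mm/year.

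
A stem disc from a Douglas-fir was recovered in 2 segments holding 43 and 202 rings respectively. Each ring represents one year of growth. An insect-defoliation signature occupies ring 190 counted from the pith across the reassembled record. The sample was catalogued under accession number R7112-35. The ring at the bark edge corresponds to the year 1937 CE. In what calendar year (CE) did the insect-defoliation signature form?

Total rings = 43 + 202 = 245.
Between ring 190 and the bark edge there are 245 − 190 = 55 rings.
1937 − 55 = 1882 CE.

1882 CE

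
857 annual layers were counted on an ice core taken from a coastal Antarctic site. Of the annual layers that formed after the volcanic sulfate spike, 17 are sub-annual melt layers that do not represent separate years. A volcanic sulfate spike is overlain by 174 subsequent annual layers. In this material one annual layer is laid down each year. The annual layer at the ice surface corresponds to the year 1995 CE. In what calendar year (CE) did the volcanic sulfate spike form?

There are 174 annual layers younger than the volcanic sulfate spike.
174 − 17 false = 157 true annual layers after the volcanic sulfate spike.
Counting back 157 years from 1995 CE places the volcanic sulfate spike in 1995 − 157 = 1838 CE.

1838 CE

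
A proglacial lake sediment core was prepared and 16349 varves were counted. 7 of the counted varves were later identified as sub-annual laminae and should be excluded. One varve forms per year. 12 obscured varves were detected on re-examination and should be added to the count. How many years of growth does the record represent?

Adjusted count: 16349 − 7 + 12 = 16354 varves.
With a one-to-one varve periodicity this is 16354 years.

16354 yr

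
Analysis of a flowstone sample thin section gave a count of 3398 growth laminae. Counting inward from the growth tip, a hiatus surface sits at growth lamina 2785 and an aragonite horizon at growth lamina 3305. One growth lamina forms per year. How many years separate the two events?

520 yr

The two markers are separated by 3305 − 2785 = 520 growth laminae.
At one growth lamina per year, 520 years elapsed between them.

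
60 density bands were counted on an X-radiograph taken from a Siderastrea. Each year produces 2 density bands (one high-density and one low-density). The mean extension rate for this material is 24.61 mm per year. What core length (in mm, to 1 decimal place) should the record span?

With 2 density bands per year, 60 / 2 = 30 years.
Predicted length = 24.61 mm/year × 30 years = 738.3 mm.

738.3 mm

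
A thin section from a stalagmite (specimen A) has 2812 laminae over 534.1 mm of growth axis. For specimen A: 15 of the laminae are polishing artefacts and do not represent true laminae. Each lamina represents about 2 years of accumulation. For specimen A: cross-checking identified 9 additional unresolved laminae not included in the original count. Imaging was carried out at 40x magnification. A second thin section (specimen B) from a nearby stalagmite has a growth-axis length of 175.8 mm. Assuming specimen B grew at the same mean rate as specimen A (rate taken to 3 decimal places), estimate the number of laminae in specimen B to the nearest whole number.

925 laminae

Specimen A: after corrections the count is 2812 − 15 + 9 = 2806 laminae.
Specimen A: multiplying by 2 years per lamina: 2806 × 2 = 5612 years.
A: Mean rate = 534.1 mm / 5612 years ≈ 0.095 mm/yr.
Specimen B: 175.8 mm / 0.095 mm per year = 1850.53 years; at 2 years per lamina that is 1850.53 / 2 ≈ 925 laminae.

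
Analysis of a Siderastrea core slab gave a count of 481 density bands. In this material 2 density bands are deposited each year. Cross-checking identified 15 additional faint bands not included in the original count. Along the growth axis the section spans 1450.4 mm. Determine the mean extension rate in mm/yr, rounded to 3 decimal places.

5.848 mm/yr

Correcting the raw count gives 481 + 15 = 496 true density bands.
Dividing by 2 density bands per year: 496 / 2 = 248 years.
Mean rate = 1450.4 mm / 248 years ≈ 5.848 mm/yr.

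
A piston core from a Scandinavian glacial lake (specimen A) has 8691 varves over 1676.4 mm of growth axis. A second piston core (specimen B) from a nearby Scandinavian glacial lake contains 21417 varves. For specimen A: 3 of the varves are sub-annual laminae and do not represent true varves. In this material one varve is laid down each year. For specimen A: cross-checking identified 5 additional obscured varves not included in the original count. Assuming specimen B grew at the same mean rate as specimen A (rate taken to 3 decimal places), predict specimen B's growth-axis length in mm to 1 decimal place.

4133.5 mm

Specimen A: true varve count = 8691 − 3 + 5 = 8693.
A: 1676.4 mm over 8693 years gives 1676.4 / 8693 ≈ 0.193 mm/yr.
For B, 0.193 mm/year × 21417 years = 4133.5 mm.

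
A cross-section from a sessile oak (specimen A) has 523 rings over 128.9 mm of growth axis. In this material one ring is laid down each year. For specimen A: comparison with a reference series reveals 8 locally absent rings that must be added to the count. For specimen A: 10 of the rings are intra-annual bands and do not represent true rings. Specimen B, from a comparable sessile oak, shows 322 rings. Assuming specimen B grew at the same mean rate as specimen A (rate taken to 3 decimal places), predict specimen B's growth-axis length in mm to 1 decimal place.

Specimen A: after corrections the count is 523 − 10 + 8 = 521 rings.
A: Extension rate ≈ 128.9 / 521 = 0.247 mm per year.
For B, 0.247 mm/year × 322 years = 79.5 mm.

79.5 mm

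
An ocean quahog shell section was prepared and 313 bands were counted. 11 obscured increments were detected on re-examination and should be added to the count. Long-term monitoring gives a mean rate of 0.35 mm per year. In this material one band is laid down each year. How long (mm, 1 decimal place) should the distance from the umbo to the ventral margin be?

113.4 mm

Adjusted count: 313 + 11 = 324 bands.
Predicted length = 0.35 mm/year × 324 years = 113.4 mm.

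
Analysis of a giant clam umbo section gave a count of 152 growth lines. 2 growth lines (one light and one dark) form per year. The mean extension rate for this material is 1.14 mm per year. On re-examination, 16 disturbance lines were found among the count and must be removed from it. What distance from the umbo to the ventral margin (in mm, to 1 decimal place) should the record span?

Correcting the raw count gives 152 − 16 = 136 true growth lines.
With 2 growth lines per year, 136 / 2 = 68 years.
Predicted length = 1.14 mm/year × 68 years = 77.5 mm.

77.5 mm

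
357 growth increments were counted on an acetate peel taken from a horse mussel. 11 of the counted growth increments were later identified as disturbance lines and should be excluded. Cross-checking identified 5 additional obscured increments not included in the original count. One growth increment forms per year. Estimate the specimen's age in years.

After corrections the count is 357 − 11 + 5 = 351 growth increments.
At one growth increment per year, that is 351 years.

351 years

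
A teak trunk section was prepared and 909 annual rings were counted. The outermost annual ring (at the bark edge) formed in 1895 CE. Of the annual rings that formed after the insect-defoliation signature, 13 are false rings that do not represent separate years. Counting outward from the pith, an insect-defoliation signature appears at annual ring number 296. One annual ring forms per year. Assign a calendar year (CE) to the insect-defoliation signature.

1295 CE

The insect-defoliation signature sits at annual ring 296 from the pith, so 909 − 296 = 613 annual rings formed after it.
613 − 13 false = 600 true annual rings after the insect-defoliation signature.
Counting back 600 years from 1895 CE places the insect-defoliation signature in 1895 − 600 = 1295 CE.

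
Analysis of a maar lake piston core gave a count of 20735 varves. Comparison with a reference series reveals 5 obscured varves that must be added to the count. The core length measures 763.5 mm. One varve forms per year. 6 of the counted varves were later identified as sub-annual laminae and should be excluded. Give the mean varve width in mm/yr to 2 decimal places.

0.04 mm/yr

Correcting the raw count gives 20735 − 6 + 5 = 20734 true varves.
Mean rate = 763.5 mm / 20734 years ≈ 0.04 mm/yr.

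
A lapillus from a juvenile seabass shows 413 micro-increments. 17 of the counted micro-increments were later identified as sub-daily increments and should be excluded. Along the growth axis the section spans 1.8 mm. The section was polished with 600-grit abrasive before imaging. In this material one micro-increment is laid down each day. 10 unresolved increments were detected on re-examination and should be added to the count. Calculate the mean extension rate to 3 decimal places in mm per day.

After corrections the count is 413 − 17 + 10 = 406 micro-increments.
1.8 mm over 406 days gives 1.8 / 406 ≈ 0.004 mm per day.

0.004 mm per day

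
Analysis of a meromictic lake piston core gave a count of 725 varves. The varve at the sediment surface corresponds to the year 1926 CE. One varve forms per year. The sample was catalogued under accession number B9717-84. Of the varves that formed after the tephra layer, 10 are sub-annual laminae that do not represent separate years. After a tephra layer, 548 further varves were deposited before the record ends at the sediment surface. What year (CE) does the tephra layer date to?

548 varves formed after the tephra layer.
548 − 10 false = 538 true varves after the tephra layer.
The varve at the sediment surface is 1926 CE, so the tephra layer dates to 1926 − 538 = 1388 CE.

1388 CE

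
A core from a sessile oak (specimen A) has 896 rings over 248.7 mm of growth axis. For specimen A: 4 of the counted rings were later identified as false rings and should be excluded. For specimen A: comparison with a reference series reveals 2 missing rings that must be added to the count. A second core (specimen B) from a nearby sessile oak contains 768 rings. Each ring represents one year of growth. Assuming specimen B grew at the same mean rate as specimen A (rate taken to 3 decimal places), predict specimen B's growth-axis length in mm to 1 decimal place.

213.5 mm

Specimen A: correcting the raw count gives 896 − 4 + 2 = 894 true rings.
A: Extension rate ≈ 248.7 / 894 = 0.278 mm per year.
B's length ≈ 0.278 × 768 = 213.5 mm.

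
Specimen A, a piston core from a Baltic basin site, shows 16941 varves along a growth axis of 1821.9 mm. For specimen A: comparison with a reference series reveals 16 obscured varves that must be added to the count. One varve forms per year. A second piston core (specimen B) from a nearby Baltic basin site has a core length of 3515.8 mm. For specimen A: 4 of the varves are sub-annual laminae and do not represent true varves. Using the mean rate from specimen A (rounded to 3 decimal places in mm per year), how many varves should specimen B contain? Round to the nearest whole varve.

Specimen A: adjusted count: 16941 − 4 + 16 = 16953 varves.
A: Extension rate ≈ 1821.9 / 16953 = 0.107 mm per year.
Specimen B: 3515.8 mm / 0.107 mm per year = 32857.94 years ≈ 32858 varves.

32858 varves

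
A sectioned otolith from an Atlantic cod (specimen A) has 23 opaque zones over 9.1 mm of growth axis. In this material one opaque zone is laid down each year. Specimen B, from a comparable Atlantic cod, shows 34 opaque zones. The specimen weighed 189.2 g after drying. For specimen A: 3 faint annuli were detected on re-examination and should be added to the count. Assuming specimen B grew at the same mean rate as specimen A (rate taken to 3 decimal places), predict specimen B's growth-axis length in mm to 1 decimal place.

Specimen A: adjusted count: 23 + 3 = 26 opaque zones.
A: 9.1 mm over 26 years gives 9.1 / 26 ≈ 0.350 mm/year.
Length of B = 0.350 × 34 = 11.9 mm.

11.9 mm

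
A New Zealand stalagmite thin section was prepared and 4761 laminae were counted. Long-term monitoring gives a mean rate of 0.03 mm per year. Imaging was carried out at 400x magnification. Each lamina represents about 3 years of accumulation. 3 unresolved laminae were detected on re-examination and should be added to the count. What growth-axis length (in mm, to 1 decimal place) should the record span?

Correcting the raw count gives 4761 + 3 = 4764 true laminae.
At 3 years per lamina, 4764 × 3 = 14292 years.
14292 years at 0.03 mm/year gives 0.03 × 14292 = 428.8 mm.

428.8 mm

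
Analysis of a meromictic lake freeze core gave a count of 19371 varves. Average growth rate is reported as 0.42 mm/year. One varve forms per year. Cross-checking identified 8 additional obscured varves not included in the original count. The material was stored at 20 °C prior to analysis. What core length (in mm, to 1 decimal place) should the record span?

8139.2 mm

After corrections the count is 19371 + 8 = 19379 varves.
Predicted length = 0.42 mm/year × 19379 years = 8139.2 mm.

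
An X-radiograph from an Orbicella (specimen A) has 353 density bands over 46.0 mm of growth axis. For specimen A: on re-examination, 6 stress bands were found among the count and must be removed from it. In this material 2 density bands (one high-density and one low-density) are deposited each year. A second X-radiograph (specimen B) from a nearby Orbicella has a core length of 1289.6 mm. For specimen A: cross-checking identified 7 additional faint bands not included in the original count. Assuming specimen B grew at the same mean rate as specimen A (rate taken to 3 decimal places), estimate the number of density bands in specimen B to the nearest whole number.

Specimen A: adjusted count: 353 − 6 + 7 = 354 density bands.
Specimen A: 354 density bands at 2 per year is 354 / 2 = 177 years.
A: Extension rate ≈ 46.0 / 177 = 0.260 mm/yr.
For B, 1289.6 / 0.260 = 4960.00 years; at 2 density bands per year that is 4960.00 × 2 ≈ 9920 density bands.

9920 density bands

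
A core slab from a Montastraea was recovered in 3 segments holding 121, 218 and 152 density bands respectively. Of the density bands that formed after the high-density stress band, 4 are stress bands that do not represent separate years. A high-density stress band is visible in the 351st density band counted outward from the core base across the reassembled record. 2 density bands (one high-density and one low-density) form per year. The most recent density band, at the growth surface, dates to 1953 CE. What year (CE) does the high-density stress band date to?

Total density bands = 121 + 218 + 152 = 491.
Between density band 351 and the growth surface there are 491 − 351 = 140 density bands.
Removing the 4 false density bands leaves 140 − 4 = 136 true density bands beyond the high-density stress band.
Dividing by 2 density bands per year: 136 / 2 = 68 years.
Counting back 68 years from 1953 CE places the high-density stress band in 1953 − 68 = 1885 CE.

1885 CE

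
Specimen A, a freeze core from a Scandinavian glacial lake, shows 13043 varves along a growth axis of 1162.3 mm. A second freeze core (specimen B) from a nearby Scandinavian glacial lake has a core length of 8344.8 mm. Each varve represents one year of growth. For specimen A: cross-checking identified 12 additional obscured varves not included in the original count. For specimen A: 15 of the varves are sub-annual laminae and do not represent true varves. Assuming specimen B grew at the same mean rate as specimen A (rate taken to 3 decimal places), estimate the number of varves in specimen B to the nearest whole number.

Specimen A: adjusted count: 13043 − 15 + 12 = 13040 varves.
A: Extension rate ≈ 1162.3 / 13040 = 0.089 mm/year.
B spans 8344.8 / 0.089 = 93761.80 years ≈ 93762 varves.

93762 varves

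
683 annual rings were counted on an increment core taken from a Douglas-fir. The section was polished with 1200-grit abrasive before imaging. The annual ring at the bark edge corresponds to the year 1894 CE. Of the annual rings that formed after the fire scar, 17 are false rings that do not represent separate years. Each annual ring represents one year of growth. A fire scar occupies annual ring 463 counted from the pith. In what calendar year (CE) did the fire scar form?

Between annual ring 463 and the bark edge there are 683 − 463 = 220 annual rings.
Removing the 17 false annual rings leaves 220 − 17 = 203 true annual rings beyond the fire scar.
1894 − 203 = 1691 CE.

1691 CE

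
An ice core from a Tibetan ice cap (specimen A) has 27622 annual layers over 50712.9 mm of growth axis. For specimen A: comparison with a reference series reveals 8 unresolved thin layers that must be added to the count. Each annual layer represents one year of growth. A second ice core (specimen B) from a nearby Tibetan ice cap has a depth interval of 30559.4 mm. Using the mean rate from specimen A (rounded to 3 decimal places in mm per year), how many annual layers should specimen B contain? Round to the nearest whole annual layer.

Specimen A: adjusted count: 27622 + 8 = 27630 annual layers.
A: Extension rate ≈ 50712.9 / 27630 = 1.835 mm/year.
For B, 30559.4 / 1.835 = 16653.62 years ≈ 16654 annual layers.

16654 annual layers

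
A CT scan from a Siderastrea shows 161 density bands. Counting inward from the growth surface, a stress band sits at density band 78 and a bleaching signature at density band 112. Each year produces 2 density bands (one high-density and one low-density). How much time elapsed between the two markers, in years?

112 − 78 = 34 density bands lie between the two events.
34 density bands at 2 per year is 34 / 2 = 17 years.

17 yr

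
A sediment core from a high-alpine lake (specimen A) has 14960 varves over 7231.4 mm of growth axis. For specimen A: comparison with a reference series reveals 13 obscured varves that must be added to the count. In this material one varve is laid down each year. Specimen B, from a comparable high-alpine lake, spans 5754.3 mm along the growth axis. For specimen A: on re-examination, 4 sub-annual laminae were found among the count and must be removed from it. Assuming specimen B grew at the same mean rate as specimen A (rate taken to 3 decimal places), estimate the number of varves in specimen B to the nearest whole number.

11914 varves

Specimen A: adjusted count: 14960 − 4 + 13 = 14969 varves.
A: Extension rate ≈ 7231.4 / 14969 = 0.483 mm/year.
Specimen B: 5754.3 mm / 0.483 mm per year = 11913.66 years ≈ 11914 varves.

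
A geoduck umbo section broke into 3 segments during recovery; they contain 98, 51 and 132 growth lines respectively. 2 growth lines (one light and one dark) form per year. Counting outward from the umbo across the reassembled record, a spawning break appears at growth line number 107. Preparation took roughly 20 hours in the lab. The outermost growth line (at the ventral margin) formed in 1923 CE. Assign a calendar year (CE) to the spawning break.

Total growth lines = 98 + 51 + 132 = 281.
281 − 107 = 174 growth lines lie beyond the spawning break toward the ventral margin.
Dividing by 2 growth lines per year: 174 / 2 = 87 years.
Counting back 87 years from 1923 CE places the spawning break in 1923 − 87 = 1836 CE.

1836 CE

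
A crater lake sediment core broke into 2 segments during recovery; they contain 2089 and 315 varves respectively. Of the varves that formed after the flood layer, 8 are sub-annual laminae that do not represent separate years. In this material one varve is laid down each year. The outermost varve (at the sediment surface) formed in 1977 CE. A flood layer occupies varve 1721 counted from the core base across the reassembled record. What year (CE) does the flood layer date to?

1302 CE

Total varves = 2089 + 315 = 2404.
The flood layer sits at varve 1721 from the core base, so 2404 − 1721 = 683 varves formed after it.
683 − 8 false = 675 true varves after the flood layer.
The varve at the sediment surface is 1977 CE, so the flood layer dates to 1977 − 675 = 1302 CE.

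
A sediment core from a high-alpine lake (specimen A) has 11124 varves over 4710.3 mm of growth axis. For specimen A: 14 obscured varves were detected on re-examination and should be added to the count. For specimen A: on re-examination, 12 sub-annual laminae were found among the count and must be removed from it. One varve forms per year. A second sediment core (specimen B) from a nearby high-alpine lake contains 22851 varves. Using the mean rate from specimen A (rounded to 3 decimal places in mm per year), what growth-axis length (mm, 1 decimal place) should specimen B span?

9666.0 mm

Specimen A: after corrections the count is 11124 − 12 + 14 = 11126 varves.
A: 4710.3 mm over 11126 years gives 4710.3 / 11126 ≈ 0.423 mm/year.
Length of B = 0.423 × 22851 = 9666.0 mm.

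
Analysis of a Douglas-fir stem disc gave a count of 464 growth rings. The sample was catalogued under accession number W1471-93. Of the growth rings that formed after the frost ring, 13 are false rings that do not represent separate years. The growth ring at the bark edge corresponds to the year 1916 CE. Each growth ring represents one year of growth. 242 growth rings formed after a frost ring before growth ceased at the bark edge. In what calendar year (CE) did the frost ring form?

1687 CE

There are 242 growth rings younger than the frost ring.
242 − 13 false = 229 true growth rings after the frost ring.
1916 − 229 = 1687 CE.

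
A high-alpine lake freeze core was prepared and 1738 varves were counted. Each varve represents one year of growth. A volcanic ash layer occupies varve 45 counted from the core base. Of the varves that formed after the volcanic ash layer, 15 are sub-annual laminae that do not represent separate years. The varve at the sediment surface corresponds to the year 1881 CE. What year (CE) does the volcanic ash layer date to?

The volcanic ash layer sits at varve 45 from the core base, so 1738 − 45 = 1693 varves formed after it.
Excluding 15 false varves: 1693 − 15 = 1678.
Counting back 1678 years from 1881 CE places the volcanic ash layer in 1881 − 1678 = 203 CE.

203 CE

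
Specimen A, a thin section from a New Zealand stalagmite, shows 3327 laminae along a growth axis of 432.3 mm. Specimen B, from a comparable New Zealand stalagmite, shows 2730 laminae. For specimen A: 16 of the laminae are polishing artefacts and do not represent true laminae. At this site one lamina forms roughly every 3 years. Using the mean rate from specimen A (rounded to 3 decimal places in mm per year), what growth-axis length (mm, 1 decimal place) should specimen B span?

Specimen A: true lamina count = 3327 − 16 = 3311.
Specimen A: multiplying by 3 years per lamina: 3311 × 3 = 9933 years.
A: Extension rate ≈ 432.3 / 9933 = 0.044 mm/yr.
Specimen B: at 3 years per lamina, 2730 × 3 = 8190 years. Length of B = 0.044 × 8190 = 360.4 mm.

360.4 mm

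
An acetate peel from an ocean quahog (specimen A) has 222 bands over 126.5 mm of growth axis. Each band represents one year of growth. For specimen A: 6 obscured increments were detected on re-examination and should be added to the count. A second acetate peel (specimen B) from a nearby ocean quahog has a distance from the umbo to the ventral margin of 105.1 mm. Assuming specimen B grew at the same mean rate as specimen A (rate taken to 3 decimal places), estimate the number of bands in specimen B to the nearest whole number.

189 bands

Specimen A: adjusted count: 222 + 6 = 228 bands.
A: 126.5 mm over 228 years gives 126.5 / 228 ≈ 0.555 mm per year.
For B, 105.1 / 0.555 = 189.37 years ≈ 189 bands.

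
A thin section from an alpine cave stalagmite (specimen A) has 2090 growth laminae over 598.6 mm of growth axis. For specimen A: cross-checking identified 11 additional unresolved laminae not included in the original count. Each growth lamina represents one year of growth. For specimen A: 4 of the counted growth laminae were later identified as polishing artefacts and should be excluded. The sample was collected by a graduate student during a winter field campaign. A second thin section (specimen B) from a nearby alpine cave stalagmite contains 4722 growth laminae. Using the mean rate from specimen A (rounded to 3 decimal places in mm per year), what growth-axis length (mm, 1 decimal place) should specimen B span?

1345.8 mm

Specimen A: correcting the raw count gives 2090 − 4 + 11 = 2097 true growth laminae.
A: Extension rate ≈ 598.6 / 2097 = 0.285 mm/yr.
For B, 0.285 mm/year × 4722 years = 1345.8 mm.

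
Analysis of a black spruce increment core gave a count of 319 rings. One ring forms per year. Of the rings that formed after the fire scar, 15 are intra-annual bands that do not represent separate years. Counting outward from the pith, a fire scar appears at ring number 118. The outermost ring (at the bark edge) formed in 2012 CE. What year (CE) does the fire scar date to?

1826 CE

Between ring 118 and the bark edge there are 319 − 118 = 201 rings.
Excluding 15 false rings: 201 − 15 = 186.
The ring at the bark edge is 2012 CE, so the fire scar dates to 2012 − 186 = 1826 CE.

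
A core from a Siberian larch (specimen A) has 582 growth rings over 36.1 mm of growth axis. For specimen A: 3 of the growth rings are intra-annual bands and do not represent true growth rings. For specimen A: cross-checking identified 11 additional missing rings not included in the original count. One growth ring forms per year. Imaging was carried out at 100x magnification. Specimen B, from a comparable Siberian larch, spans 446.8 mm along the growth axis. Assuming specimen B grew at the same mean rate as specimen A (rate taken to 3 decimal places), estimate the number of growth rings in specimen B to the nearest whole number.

7325 growth rings

Specimen A: true growth ring count = 582 − 3 + 11 = 590.
A: 36.1 mm over 590 years gives 36.1 / 590 ≈ 0.061 mm per year.
For B, 446.8 / 0.061 = 7324.59 years ≈ 7325 growth rings.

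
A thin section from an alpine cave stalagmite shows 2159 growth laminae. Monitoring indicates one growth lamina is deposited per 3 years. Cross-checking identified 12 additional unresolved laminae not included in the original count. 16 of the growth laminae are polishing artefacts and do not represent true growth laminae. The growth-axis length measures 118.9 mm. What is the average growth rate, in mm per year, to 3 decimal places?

0.018 mm per year

Adjusted count: 2159 − 16 + 12 = 2155 growth laminae.
2155 growth laminae at 3 years each span 2155 × 3 = 6465 years.
Mean rate = 118.9 mm / 6465 years ≈ 0.018 mm per year.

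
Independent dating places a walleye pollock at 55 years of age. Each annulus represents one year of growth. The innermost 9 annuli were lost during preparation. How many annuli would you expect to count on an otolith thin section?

At one annulus per year, 55 years correspond to 55 annuli.
Subtracting the 9 annuli not captured gives 55 − 9 = 46 annuli in the record.

46 annuli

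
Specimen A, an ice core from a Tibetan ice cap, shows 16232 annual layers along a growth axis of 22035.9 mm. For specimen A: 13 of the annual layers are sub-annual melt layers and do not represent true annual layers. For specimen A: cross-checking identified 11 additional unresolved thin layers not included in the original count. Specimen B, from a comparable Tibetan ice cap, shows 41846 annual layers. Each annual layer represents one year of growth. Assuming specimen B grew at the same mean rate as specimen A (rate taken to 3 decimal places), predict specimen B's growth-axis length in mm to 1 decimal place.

56826.9 mm

Specimen A: adjusted count: 16232 − 13 + 11 = 16230 annual layers.
A: 22035.9 mm over 16230 years gives 22035.9 / 16230 ≈ 1.358 mm per year.
Length of B = 1.358 × 41846 = 56826.9 mm.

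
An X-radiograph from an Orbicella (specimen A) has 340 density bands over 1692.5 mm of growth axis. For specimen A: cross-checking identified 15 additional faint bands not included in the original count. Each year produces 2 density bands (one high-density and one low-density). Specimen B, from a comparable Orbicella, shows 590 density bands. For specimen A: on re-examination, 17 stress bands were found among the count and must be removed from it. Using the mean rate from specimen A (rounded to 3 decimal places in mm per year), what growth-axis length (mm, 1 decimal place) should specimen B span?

2954.4 mm

Specimen A: correcting the raw count gives 340 − 17 + 15 = 338 true density bands.
Specimen A: with 2 density bands per year, 338 / 2 = 169 years.
A: Mean rate = 1692.5 mm / 169 years ≈ 10.015 mm/year.
Specimen B: 590 density bands at 2 per year is 590 / 2 = 295 years. B's length ≈ 10.015 × 295 = 2954.4 mm.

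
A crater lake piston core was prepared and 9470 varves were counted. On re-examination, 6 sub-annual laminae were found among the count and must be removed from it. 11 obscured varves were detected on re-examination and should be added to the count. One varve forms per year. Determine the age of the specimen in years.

Adjusted count: 9470 − 6 + 11 = 9475 varves.
At one varve per year, that is 9475 years.

9475 years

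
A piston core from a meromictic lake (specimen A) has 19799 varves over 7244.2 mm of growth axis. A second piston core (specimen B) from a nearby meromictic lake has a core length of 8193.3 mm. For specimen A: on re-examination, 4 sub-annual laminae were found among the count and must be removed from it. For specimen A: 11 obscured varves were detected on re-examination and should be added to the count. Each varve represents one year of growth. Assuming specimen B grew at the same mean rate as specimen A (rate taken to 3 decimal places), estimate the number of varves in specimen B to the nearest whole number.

22386 varves

Specimen A: after corrections the count is 19799 − 4 + 11 = 19806 varves.
A: Extension rate ≈ 7244.2 / 19806 = 0.366 mm/year.
For B, 8193.3 / 0.366 = 22386.07 years ≈ 22386 varves.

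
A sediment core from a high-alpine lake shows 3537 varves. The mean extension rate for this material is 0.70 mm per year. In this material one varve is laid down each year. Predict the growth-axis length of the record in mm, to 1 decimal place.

2475.9 mm

3537 years of growth are recorded.
3537 years at 0.70 mm/year gives 0.70 × 3537 = 2475.9 mm.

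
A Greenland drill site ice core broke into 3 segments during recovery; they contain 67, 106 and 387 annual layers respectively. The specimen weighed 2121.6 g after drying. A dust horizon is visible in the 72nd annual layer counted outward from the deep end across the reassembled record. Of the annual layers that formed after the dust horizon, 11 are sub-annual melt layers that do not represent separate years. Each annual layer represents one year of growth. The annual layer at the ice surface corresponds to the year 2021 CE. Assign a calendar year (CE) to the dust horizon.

Total annual layers = 67 + 106 + 387 = 560.
Between annual layer 72 and the ice surface there are 560 − 72 = 488 annual layers.
Removing the 11 false annual layers leaves 488 − 11 = 477 true annual layers beyond the dust horizon.
2021 − 477 = 1544 CE.

1544 CE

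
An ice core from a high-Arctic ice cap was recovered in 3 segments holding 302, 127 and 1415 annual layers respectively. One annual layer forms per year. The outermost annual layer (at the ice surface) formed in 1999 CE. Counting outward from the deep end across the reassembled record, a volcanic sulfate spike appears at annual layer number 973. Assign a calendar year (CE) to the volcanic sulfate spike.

1128 CE

Total annual layers = 302 + 127 + 1415 = 1844.
1844 − 973 = 871 annual layers lie beyond the volcanic sulfate spike toward the ice surface.
Counting back 871 years from 1999 CE places the volcanic sulfate spike in 1999 − 871 = 1128 CE.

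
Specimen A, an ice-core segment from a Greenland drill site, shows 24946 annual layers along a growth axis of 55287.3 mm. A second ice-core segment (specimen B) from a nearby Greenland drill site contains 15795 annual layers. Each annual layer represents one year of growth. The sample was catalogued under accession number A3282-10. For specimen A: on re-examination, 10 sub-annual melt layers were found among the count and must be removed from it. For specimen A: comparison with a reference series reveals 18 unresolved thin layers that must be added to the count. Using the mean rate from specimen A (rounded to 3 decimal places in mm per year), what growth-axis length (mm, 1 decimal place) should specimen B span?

Specimen A: true annual layer count = 24946 − 10 + 18 = 24954.
A: 55287.3 mm over 24954 years gives 55287.3 / 24954 ≈ 2.216 mm/year.
B's length ≈ 2.216 × 15795 = 35001.7 mm.

35001.7 mm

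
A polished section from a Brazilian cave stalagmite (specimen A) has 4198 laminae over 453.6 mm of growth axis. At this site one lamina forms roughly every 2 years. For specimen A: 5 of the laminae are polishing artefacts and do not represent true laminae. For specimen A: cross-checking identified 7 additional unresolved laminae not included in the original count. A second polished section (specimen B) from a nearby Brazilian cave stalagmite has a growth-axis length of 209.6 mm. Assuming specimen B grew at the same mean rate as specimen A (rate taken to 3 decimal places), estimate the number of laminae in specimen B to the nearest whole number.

1941 laminae

Specimen A: after corrections the count is 4198 − 5 + 7 = 4200 laminae.
Specimen A: multiplying by 2 years per lamina: 4200 × 2 = 8400 years.
A: Extension rate ≈ 453.6 / 8400 = 0.054 mm/yr.
For B, 209.6 / 0.054 = 3881.48 years; at 2 years per lamina that is 3881.48 / 2 ≈ 1941 laminae.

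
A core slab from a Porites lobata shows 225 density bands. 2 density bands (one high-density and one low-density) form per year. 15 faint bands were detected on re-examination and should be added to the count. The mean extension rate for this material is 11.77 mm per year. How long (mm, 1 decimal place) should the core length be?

1412.4 mm

Adjusted count: 225 + 15 = 240 density bands.
With 2 density bands per year, 240 / 2 = 120 years.
Length ≈ 11.77 × 120 = 1412.4 mm.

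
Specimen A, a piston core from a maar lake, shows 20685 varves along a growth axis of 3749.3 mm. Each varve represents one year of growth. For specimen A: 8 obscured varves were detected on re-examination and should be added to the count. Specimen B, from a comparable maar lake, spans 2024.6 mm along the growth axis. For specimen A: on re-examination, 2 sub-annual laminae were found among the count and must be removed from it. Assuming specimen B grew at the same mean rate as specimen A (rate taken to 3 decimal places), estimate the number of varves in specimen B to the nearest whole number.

11186 varves

Specimen A: adjusted count: 20685 − 2 + 8 = 20691 varves.
A: Extension rate ≈ 3749.3 / 20691 = 0.181 mm per year.
For B, 2024.6 / 0.181 = 11185.64 years ≈ 11186 varves.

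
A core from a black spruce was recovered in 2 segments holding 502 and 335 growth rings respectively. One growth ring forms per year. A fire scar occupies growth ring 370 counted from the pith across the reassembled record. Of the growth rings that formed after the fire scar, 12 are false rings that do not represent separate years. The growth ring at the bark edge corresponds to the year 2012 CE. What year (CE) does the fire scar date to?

Total growth rings = 502 + 335 = 837.
837 − 370 = 467 growth rings lie beyond the fire scar toward the bark edge.
Excluding 12 false growth rings: 467 − 12 = 455.
The growth ring at the bark edge is 2012 CE, so the fire scar dates to 2012 − 455 = 1557 CE.

1557 CE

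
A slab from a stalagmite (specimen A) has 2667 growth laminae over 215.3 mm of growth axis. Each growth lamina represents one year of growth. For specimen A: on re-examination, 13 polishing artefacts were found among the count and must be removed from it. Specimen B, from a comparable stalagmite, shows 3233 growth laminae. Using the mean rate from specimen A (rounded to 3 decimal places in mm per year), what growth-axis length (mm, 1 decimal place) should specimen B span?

Specimen A: adjusted count: 2667 − 13 = 2654 growth laminae.
A: Mean rate = 215.3 mm / 2654 years ≈ 0.081 mm/yr.
Length of B = 0.081 × 3233 = 261.9 mm.

261.9 mm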